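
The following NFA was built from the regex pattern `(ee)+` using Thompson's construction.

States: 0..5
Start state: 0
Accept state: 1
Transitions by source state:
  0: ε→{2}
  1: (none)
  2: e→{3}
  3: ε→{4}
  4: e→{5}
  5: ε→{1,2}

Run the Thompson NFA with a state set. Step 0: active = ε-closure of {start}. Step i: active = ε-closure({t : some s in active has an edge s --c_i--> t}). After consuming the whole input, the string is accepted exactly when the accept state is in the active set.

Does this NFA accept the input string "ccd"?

Answer: REJECT

Derivation:
S₀ = ε-closure({0}) = {0,2}
'c' @ 1: {}  — state set empty
rest 'cd' ignored (set empty)
final: {}; accept 1 not in set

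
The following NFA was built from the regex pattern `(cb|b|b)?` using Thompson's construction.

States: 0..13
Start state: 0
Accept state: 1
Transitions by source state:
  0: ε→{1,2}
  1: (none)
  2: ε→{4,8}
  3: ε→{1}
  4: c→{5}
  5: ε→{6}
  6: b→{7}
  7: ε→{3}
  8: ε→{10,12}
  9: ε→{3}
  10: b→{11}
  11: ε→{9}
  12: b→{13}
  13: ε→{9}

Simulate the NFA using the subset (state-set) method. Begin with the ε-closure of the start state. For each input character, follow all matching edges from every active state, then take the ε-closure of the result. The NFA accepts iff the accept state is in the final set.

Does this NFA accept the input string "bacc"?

start: ε-closure({0}) = {0,1,2,4,8,10,12}
'b' @ 1: {1,3,9,11,13}  [accepting]
'a' @ 2: {}  — dead — no transitions
rest 'cc' ignored (set empty)
end set {} — state 1 not in

Answer: REJECT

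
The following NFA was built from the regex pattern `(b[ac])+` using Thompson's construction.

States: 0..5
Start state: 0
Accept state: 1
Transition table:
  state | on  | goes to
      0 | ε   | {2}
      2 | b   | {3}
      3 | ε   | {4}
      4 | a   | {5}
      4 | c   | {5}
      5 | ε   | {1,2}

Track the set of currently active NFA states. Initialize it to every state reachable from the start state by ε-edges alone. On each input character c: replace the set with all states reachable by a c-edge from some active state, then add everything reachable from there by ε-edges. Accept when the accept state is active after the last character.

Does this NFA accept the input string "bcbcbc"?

S₀ = ε-closure({0}) = {0,2}
'b' @ 1: {3,4}
'c' @ 2: {1,2,5}  [accepting]
'b' @ 3: {3,4}
'c' @ 4: {1,2,5}  [accepting]
'b' @ 5: {3,4}
'c' @ 6: {1,2,5}  [accepting]
final: {1,2,5}; accept 1 in set

Answer: ACCEPT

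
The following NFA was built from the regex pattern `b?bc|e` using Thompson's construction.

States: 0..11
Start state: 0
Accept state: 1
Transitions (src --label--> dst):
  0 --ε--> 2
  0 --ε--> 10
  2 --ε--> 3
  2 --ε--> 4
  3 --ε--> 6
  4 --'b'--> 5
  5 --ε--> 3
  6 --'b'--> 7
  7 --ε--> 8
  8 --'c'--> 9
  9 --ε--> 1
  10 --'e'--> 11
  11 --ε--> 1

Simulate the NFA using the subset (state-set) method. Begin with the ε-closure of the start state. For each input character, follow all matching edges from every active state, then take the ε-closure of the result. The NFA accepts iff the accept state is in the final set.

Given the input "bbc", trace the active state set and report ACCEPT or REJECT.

Answer: ACCEPT

Derivation:
initial (ε-close {0}): {0,2,3,4,6,10}
'b' @ 1: {3,5,6,7,8}
'b' @ 2: {7,8}
'c' @ 3: {1,9}  [accepting]
end set {1,9} — state 1 in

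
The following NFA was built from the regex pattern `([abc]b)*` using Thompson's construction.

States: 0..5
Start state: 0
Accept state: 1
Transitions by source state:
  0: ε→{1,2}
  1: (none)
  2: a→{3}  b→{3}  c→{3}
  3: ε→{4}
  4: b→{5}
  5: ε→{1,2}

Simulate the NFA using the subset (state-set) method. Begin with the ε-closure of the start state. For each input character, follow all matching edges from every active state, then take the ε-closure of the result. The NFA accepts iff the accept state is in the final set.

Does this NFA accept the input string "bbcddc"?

Answer: REJECT

Derivation:
start: ε-closure({0}) = {0,1,2}
'b' @ 1: {3,4}
'b' @ 2: {1,2,5}  ✓accept
'c' @ 3: {3,4}
'd' @ 4: {}  — no active states
rest 'dc' ignored (set empty)
final: {}; accept 1 not in set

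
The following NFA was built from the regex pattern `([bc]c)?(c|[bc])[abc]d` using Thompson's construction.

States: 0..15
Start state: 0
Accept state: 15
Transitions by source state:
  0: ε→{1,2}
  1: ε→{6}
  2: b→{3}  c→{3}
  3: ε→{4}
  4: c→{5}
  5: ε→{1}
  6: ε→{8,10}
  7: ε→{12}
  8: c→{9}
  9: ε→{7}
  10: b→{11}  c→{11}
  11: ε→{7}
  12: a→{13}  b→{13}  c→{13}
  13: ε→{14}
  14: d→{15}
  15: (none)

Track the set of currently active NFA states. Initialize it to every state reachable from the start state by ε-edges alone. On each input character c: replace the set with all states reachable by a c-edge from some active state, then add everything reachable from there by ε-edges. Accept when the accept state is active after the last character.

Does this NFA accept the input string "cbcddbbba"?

Answer: REJECT

Derivation:
initial (ε-close {0}): {0,1,2,6,8,10}
'c' @ 1: {3,4,7,9,11,12}
'b' @ 2: {13,14}
'c' @ 3: {}  — state set empty
rest 'ddbbba' ignored (set empty)
after full input: {}  (accept=15 not in)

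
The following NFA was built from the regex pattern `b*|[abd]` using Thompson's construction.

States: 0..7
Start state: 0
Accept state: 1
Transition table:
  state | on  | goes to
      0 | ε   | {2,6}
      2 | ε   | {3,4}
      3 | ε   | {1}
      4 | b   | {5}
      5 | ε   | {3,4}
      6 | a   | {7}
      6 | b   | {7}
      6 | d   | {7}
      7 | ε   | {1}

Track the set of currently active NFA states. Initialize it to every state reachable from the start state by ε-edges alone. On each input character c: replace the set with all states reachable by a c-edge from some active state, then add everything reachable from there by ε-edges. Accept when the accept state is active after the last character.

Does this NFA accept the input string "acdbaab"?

Answer: REJECT

Steps:
initial (ε-close {0}): {0,1,2,3,4,6}
'a' @ 1: {1,7}  (accept∈set)
'c' @ 2: {}  — no active states
rest 'dbaab' ignored (set empty)
end set {} — state 1 not in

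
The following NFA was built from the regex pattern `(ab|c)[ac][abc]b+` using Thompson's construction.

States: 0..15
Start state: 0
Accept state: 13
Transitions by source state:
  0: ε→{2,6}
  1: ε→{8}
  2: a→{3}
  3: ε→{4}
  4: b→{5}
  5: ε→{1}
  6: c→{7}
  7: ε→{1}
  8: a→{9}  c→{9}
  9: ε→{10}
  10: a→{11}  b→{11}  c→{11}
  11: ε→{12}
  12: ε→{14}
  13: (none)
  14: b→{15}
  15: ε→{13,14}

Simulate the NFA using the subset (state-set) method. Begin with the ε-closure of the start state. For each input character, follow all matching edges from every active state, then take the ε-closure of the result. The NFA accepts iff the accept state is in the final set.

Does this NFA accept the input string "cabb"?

Answer: ACCEPT

Steps:
S₀ = ε-closure({0}) = {0,2,6}
'c' @ 1: {1,7,8}
'a' @ 2: {9,10}
'b' @ 3: {11,12,14}
'b' @ 4: {13,14,15}  [accepting]
final: {13,14,15}; accept 13 in set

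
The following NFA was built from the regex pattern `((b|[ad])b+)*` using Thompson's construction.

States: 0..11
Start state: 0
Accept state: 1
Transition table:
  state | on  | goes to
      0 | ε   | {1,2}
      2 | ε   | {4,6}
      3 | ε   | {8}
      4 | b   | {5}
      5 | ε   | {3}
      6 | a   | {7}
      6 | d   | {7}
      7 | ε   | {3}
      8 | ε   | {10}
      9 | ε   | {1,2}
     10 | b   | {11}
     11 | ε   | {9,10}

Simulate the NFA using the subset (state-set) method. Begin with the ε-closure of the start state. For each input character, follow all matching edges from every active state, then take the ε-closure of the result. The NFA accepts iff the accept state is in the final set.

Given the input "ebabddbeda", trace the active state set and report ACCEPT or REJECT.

S₀ = ε-closure({0}) = {0,1,2,4,6}
'e' @ 1: {}  — state set empty
rest 'babddbeda' ignored (set empty)
end set {} — state 1 not in

Answer: REJECT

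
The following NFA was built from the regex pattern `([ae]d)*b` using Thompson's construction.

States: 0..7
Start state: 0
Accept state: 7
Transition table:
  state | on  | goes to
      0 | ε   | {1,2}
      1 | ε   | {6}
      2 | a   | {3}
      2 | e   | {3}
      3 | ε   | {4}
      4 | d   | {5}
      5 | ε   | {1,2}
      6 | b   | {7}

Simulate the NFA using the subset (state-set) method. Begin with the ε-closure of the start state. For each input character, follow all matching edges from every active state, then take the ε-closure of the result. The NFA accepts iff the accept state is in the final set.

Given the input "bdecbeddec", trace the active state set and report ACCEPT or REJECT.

initial (ε-close {0}): {0,1,2,6}
'b' @ 1: {7}  ✓accept
'd' @ 2: {}  — dead — no transitions
rest 'ecbeddec' ignored (set empty)
end set {} — state 7 not in

Answer: REJECT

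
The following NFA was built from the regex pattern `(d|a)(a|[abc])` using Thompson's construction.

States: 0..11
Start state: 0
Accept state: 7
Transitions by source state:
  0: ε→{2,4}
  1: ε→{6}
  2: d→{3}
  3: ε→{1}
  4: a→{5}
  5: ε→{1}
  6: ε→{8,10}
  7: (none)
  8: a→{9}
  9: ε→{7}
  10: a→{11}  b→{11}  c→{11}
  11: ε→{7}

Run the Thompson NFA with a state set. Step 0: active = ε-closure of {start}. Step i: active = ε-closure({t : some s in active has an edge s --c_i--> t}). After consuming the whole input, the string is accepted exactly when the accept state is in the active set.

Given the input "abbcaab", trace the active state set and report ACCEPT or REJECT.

Answer: REJECT

Trace:
initial (ε-close {0}): {0,2,4}
'a' @ 1: {1,5,6,8,10}
'b' @ 2: {7,11}  (accept∈set)
'b' @ 3: {}  — no active states
rest 'caab' ignored (set empty)
final: {}; accept 7 not in set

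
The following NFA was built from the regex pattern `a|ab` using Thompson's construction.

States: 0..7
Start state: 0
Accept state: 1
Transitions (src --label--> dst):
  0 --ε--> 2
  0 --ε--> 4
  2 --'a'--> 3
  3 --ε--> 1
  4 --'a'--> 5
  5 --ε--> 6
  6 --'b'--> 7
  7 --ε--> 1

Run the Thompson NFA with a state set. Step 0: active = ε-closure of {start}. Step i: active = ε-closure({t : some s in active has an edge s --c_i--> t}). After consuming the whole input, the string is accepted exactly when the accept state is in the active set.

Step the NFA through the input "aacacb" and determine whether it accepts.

start: ε-closure({0}) = {0,2,4}
'a' @ 1: {1,3,5,6}  ✓accept
'a' @ 2: {}  — dead — no transitions
rest 'cacb' ignored (set empty)
after full input: {}  (accept=1 not in)

Answer: REJECT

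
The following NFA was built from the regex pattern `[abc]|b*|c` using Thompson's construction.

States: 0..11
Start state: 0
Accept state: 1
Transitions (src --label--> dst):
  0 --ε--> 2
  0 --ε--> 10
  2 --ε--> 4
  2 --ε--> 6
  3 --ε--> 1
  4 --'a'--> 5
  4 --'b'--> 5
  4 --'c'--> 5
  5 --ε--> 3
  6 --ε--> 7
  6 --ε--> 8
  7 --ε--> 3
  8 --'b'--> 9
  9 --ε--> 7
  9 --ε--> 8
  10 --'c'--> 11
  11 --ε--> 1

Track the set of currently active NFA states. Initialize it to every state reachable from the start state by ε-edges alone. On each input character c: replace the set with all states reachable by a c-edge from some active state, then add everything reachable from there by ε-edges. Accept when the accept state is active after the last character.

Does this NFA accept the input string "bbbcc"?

initial (ε-close {0}): {0,1,2,3,4,6,7,8,10}
'b' @ 1: {1,3,5,7,8,9}  [accepting]
'b' @ 2: {1,3,7,8,9}  [accepting]
'b' @ 3: {1,3,7,8,9}  [accepting]
'c' @ 4: {}  — no active states
rest 'c' ignored (set empty)
final: {}; accept 1 not in set

Answer: REJECT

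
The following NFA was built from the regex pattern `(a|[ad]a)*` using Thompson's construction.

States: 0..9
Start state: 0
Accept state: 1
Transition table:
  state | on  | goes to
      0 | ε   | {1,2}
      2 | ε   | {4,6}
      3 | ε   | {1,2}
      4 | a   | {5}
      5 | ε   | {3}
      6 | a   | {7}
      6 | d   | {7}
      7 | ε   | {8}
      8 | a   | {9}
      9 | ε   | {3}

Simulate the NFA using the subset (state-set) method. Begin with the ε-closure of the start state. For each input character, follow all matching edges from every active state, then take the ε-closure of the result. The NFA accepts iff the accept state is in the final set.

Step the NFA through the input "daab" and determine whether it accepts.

Answer: REJECT

Derivation:
S₀ = ε-closure({0}) = {0,1,2,4,6}
'd' @ 1: {7,8}
'a' @ 2: {1,2,3,4,6,9}  (accept∈set)
'a' @ 3: {1,2,3,4,5,6,7,8}  (accept∈set)
'b' @ 4: {}  — no active states
after full input: {}  (accept=1 not in)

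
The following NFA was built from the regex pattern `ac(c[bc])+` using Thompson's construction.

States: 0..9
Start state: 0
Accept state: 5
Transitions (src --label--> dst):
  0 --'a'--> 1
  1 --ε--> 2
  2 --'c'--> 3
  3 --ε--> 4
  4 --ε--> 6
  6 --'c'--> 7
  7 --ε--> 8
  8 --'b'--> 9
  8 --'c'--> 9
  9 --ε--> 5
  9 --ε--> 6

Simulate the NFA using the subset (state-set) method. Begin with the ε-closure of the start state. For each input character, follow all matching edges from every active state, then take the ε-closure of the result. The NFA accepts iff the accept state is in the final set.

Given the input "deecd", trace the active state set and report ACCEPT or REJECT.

S₀ = ε-closure({0}) = {0}
'd' @ 1: {}  — no active states
rest 'eecd' ignored (set empty)
after full input: {}  (accept=5 not in)

Answer: REJECT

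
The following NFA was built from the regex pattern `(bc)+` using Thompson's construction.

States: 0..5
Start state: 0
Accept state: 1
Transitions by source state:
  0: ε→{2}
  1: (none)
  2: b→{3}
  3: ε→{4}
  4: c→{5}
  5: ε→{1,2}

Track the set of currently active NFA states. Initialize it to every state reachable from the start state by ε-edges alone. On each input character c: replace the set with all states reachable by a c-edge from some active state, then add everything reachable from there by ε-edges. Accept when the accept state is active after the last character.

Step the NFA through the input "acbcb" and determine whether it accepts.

start: ε-closure({0}) = {0,2}
'a' @ 1: {}  — dead — no transitions
rest 'cbcb' ignored (set empty)
final: {}; accept 1 not in set

Answer: REJECT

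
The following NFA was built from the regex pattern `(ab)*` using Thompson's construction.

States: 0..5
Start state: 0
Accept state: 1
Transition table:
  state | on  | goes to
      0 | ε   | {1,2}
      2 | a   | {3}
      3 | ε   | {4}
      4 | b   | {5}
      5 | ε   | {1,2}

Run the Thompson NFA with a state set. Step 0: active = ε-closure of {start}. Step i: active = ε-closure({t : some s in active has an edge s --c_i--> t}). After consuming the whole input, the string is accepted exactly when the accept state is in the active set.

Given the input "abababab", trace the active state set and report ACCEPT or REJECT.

initial (ε-close {0}): {0,1,2}
'a' @ 1: {3,4}
'b' @ 2: {1,2,5}  (accept∈set)
'a' @ 3: {3,4}
'b' @ 4: {1,2,5}  (accept∈set)
'a' @ 5: {3,4}
'b' @ 6: {1,2,5}  (accept∈set)
'a' @ 7: {3,4}
'b' @ 8: {1,2,5}  (accept∈set)
after full input: {1,2,5}  (accept=1 in)

Answer: ACCEPT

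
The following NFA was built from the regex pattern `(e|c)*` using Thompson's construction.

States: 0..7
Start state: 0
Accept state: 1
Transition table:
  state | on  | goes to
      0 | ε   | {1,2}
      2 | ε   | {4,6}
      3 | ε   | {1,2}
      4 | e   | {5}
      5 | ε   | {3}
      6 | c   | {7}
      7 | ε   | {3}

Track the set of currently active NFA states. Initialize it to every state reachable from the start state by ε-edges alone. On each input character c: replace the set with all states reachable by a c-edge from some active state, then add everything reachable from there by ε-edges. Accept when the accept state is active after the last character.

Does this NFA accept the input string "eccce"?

initial (ε-close {0}): {0,1,2,4,6}
'e' @ 1: {1,2,3,4,5,6}  [accepting]
'c' @ 2: {1,2,3,4,6,7}  [accepting]
'c' @ 3: {1,2,3,4,6,7}  [accepting]
'c' @ 4: {1,2,3,4,6,7}  [accepting]
'e' @ 5: {1,2,3,4,5,6}  [accepting]
end set {1,2,3,4,5,6} — state 1 in

Answer: ACCEPT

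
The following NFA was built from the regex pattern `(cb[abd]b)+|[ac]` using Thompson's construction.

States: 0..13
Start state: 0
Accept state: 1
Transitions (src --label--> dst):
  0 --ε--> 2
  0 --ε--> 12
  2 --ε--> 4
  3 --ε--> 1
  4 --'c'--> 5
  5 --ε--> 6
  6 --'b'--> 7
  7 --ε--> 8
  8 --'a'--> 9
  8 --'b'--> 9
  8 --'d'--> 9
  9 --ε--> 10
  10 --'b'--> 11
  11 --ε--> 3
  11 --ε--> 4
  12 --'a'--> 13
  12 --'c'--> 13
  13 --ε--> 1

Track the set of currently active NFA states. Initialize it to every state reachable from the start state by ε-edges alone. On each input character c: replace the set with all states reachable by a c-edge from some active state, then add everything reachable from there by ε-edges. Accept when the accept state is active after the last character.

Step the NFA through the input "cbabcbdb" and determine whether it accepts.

S₀ = ε-closure({0}) = {0,2,4,12}
'c' @ 1: {1,5,6,13}  [accepting]
'b' @ 2: {7,8}
'a' @ 3: {9,10}
'b' @ 4: {1,3,4,11}  [accepting]
'c' @ 5: {5,6}
'b' @ 6: {7,8}
'd' @ 7: {9,10}
'b' @ 8: {1,3,4,11}  [accepting]
final: {1,3,4,11}; accept 1 in set

Answer: ACCEPT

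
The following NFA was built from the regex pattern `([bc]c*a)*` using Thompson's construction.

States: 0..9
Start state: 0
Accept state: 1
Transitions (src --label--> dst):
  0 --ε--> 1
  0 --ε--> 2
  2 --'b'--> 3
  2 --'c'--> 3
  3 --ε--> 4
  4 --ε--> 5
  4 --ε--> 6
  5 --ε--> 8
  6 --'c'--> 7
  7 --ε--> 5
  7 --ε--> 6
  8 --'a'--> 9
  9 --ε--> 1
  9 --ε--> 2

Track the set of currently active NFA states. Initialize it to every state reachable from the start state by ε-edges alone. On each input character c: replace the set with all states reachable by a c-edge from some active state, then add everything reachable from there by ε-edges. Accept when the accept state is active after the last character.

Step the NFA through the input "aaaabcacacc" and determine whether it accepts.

S₀ = ε-closure({0}) = {0,1,2}
'a' @ 1: {}  — dead — no transitions
rest 'aaabcacacc' ignored (set empty)
final: {}; accept 1 not in set

Answer: REJECT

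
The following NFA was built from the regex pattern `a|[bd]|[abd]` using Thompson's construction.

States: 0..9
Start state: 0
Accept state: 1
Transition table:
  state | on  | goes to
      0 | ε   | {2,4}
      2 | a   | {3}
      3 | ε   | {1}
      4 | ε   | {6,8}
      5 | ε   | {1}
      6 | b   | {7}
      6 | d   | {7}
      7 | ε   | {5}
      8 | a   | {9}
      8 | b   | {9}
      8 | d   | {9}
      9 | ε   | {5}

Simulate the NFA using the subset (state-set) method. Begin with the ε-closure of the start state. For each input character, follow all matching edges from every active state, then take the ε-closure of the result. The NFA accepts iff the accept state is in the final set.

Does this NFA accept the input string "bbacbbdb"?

Answer: REJECT

Trace:
start: ε-closure({0}) = {0,2,4,6,8}
'b' @ 1: {1,5,7,9}  ✓accept
'b' @ 2: {}  — dead — no transitions
rest 'acbbdb' ignored (set empty)
end set {} — state 1 not in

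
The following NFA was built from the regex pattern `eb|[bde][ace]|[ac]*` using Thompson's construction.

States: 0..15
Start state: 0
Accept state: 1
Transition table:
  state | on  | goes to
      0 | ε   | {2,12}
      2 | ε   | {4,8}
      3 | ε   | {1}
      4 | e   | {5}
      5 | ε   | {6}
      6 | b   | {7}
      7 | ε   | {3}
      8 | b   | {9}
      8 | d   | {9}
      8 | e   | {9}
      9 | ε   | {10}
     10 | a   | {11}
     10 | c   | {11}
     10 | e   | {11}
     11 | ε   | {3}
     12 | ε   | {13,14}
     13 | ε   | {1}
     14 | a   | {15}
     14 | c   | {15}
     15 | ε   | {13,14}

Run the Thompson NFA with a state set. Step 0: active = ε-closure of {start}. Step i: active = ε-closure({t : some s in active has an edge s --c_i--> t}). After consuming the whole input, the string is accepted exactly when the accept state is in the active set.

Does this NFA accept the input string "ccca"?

start: ε-closure({0}) = {0,1,2,4,8,12,13,14}
'c' @ 1: {1,13,14,15}  [accepting]
'c' @ 2: {1,13,14,15}  [accepting]
'c' @ 3: {1,13,14,15}  [accepting]
'a' @ 4: {1,13,14,15}  [accepting]
final: {1,13,14,15}; accept 1 in set

Answer: ACCEPT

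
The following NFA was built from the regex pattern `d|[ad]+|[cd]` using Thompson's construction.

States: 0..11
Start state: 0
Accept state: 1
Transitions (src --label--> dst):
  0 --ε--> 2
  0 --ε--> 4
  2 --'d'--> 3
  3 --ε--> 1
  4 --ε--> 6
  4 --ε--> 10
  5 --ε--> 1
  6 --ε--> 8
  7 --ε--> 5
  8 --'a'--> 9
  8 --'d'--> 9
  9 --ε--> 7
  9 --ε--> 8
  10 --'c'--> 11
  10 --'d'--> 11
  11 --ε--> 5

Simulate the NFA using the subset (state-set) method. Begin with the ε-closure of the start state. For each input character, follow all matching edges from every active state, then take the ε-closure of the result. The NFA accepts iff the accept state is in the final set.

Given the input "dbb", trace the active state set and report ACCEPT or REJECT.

initial (ε-close {0}): {0,2,4,6,8,10}
'd' @ 1: {1,3,5,7,8,9,11}  (accept∈set)
'b' @ 2: {}  — dead — no transitions
rest 'b' ignored (set empty)
final: {}; accept 1 not in set

Answer: REJECT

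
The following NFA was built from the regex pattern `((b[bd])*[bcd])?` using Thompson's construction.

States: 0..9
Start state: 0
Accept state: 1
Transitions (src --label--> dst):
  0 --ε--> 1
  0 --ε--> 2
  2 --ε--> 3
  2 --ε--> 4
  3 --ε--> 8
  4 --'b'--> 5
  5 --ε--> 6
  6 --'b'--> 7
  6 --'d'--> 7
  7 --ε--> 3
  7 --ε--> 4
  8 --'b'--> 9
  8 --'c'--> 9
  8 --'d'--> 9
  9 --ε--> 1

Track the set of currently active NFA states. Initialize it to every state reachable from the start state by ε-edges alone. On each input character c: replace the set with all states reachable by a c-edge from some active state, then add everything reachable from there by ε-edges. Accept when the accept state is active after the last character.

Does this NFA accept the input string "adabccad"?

S₀ = ε-closure({0}) = {0,1,2,3,4,8}
'a' @ 1: {}  — state set empty
rest 'dabccad' ignored (set empty)
after full input: {}  (accept=1 not in)

Answer: REJECT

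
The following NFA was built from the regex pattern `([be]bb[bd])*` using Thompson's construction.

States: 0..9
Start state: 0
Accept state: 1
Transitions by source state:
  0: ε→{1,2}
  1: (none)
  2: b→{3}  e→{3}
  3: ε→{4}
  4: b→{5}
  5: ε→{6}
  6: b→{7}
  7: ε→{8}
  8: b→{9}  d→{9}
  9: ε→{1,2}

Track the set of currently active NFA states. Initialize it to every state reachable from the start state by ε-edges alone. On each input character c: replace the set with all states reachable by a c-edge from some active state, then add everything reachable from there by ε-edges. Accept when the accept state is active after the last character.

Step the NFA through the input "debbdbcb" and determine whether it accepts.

initial (ε-close {0}): {0,1,2}
'd' @ 1: {}  — dead — no transitions
rest 'ebbdbcb' ignored (set empty)
after full input: {}  (accept=1 not in)

Answer: REJECT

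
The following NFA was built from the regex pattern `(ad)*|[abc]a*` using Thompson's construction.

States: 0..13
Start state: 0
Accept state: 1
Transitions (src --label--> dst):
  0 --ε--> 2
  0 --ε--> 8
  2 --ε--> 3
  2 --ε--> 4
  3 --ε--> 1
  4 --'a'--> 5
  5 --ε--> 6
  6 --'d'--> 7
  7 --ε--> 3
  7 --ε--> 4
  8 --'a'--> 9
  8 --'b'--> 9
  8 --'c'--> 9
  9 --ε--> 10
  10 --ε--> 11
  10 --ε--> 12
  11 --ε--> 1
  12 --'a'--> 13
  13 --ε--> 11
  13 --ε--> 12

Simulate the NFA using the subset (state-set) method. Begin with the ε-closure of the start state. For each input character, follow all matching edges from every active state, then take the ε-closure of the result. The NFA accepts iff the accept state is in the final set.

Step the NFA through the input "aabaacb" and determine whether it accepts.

Answer: REJECT

Derivation:
initial (ε-close {0}): {0,1,2,3,4,8}
'a' @ 1: {1,5,6,9,10,11,12}  (accept∈set)
'a' @ 2: {1,11,12,13}  (accept∈set)
'b' @ 3: {}  — state set empty
rest 'aacb' ignored (set empty)
end set {} — state 1 not in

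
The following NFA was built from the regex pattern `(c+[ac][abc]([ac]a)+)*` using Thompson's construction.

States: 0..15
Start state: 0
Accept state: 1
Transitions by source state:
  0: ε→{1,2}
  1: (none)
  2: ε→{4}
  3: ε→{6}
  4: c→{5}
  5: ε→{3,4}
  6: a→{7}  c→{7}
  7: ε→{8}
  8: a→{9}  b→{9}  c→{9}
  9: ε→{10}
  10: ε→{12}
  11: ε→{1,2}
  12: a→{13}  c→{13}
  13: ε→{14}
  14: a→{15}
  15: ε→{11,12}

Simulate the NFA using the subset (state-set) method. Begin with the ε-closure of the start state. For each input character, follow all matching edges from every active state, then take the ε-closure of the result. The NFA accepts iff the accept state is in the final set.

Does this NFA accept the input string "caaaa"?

Answer: ACCEPT

Derivation:
initial (ε-close {0}): {0,1,2,4}
'c' @ 1: {3,4,5,6}
'a' @ 2: {7,8}
'a' @ 3: {9,10,12}
'a' @ 4: {13,14}
'a' @ 5: {1,2,4,11,12,15}  ✓accept
final: {1,2,4,11,12,15}; accept 1 in set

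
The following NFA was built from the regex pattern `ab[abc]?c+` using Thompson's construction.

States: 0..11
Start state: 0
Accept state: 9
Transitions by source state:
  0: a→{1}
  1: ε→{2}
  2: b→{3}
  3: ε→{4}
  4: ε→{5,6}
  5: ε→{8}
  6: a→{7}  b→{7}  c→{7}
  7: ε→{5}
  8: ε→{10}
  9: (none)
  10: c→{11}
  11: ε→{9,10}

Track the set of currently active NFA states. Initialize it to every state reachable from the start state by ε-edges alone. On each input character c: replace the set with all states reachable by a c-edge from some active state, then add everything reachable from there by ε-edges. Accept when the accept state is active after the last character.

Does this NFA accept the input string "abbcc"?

initial (ε-close {0}): {0}
'a' @ 1: {1,2}
'b' @ 2: {3,4,5,6,8,10}
'b' @ 3: {5,7,8,10}
'c' @ 4: {9,10,11}  (accept∈set)
'c' @ 5: {9,10,11}  (accept∈set)
after full input: {9,10,11}  (accept=9 in)

Answer: ACCEPT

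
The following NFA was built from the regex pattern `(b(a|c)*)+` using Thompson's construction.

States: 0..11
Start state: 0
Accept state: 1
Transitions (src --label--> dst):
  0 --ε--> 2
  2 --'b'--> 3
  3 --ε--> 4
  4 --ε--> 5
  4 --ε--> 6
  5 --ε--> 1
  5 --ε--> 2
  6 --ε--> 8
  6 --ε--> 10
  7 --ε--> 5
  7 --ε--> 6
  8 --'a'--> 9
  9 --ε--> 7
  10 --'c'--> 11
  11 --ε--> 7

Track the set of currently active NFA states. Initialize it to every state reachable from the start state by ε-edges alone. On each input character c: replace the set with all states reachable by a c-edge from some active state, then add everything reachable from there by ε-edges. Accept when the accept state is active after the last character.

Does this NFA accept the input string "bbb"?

Answer: ACCEPT

Steps:
initial (ε-close {0}): {0,2}
'b' @ 1: {1,2,3,4,5,6,8,10}  [accepting]
'b' @ 2: {1,2,3,4,5,6,8,10}  [accepting]
'b' @ 3: {1,2,3,4,5,6,8,10}  [accepting]
final: {1,2,3,4,5,6,8,10}; accept 1 in set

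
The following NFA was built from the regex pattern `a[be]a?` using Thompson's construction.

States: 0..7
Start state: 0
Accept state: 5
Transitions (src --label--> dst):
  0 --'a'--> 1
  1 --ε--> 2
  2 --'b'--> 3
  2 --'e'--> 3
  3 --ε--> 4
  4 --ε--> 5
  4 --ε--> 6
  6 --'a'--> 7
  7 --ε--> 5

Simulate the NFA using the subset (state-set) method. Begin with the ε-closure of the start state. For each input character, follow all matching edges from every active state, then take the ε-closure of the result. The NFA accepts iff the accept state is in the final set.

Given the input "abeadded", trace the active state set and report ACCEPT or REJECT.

initial (ε-close {0}): {0}
'a' @ 1: {1,2}
'b' @ 2: {3,4,5,6}  ✓accept
'e' @ 3: {}  — dead — no transitions
rest 'added' ignored (set empty)
end set {} — state 5 not in

Answer: REJECT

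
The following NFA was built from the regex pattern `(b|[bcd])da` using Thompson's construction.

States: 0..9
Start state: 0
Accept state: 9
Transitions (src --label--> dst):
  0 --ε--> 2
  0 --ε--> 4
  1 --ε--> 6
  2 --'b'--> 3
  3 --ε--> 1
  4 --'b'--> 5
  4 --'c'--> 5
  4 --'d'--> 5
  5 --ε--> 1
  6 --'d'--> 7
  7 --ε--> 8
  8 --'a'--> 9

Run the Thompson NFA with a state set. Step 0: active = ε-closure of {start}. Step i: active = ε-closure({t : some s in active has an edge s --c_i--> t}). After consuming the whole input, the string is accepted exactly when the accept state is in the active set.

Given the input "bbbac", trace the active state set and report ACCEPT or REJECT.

Answer: REJECT

Derivation:
S₀ = ε-closure({0}) = {0,2,4}
'b' @ 1: {1,3,5,6}
'b' @ 2: {}  — state set empty
rest 'bac' ignored (set empty)
after full input: {}  (accept=9 not in)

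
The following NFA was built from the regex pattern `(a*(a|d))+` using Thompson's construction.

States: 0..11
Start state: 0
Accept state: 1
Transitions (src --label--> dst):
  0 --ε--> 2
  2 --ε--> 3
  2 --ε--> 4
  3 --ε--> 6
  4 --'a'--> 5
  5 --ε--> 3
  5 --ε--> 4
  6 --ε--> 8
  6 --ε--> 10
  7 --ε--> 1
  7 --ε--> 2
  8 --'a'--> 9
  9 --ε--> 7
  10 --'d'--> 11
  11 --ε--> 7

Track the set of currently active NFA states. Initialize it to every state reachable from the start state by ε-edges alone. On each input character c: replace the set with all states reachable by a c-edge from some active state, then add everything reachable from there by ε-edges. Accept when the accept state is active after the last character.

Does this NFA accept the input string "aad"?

Answer: ACCEPT

Steps:
S₀ = ε-closure({0}) = {0,2,3,4,6,8,10}
'a' @ 1: {1,2,3,4,5,6,7,8,9,10}  [accepting]
'a' @ 2: {1,2,3,4,5,6,7,8,9,10}  [accepting]
'd' @ 3: {1,2,3,4,6,7,8,10,11}  [accepting]
after full input: {1,2,3,4,6,7,8,10,11}  (accept=1 in)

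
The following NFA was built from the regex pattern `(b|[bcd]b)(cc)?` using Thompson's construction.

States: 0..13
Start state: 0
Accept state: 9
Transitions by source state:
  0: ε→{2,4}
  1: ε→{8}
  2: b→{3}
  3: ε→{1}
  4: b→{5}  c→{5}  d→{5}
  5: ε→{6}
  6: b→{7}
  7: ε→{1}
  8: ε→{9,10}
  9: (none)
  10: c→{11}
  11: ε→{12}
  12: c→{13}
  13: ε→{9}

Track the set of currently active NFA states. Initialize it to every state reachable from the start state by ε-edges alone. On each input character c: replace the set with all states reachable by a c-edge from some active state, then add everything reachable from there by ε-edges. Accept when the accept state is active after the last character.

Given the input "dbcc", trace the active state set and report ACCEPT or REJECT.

Answer: ACCEPT

Trace:
start: ε-closure({0}) = {0,2,4}
'd' @ 1: {5,6}
'b' @ 2: {1,7,8,9,10}  ✓accept
'c' @ 3: {11,12}
'c' @ 4: {9,13}  ✓accept
final: {9,13}; accept 9 in set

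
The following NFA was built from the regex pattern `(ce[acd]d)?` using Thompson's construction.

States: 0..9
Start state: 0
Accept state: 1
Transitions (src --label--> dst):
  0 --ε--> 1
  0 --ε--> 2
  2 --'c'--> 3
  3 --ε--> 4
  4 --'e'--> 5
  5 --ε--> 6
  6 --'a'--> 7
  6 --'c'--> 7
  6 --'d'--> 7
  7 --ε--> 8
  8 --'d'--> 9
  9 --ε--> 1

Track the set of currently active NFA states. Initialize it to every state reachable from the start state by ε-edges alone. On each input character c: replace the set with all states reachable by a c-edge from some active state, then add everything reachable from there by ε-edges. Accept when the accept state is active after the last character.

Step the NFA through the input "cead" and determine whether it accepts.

Answer: ACCEPT

Trace:
S₀ = ε-closure({0}) = {0,1,2}
'c' @ 1: {3,4}
'e' @ 2: {5,6}
'a' @ 3: {7,8}
'd' @ 4: {1,9}  [accepting]
end set {1,9} — state 1 in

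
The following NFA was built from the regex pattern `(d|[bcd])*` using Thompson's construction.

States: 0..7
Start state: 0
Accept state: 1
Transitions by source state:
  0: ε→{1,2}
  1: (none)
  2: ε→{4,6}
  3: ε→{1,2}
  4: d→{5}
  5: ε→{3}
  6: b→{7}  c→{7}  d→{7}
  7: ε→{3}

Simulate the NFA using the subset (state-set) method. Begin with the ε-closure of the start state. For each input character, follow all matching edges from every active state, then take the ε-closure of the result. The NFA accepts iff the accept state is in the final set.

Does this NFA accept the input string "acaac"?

S₀ = ε-closure({0}) = {0,1,2,4,6}
'a' @ 1: {}  — dead — no transitions
rest 'caac' ignored (set empty)
after full input: {}  (accept=1 not in)

Answer: REJECT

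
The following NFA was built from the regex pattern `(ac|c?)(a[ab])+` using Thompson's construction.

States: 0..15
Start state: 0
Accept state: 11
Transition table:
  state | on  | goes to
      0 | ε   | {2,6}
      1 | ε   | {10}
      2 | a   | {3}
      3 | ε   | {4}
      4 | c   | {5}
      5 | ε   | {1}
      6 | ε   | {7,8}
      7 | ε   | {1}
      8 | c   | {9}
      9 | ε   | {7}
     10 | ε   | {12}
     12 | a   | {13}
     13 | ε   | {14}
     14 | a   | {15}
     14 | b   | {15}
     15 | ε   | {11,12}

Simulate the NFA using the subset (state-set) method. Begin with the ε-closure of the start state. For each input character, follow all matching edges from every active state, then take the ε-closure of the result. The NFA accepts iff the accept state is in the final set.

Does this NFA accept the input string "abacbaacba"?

S₀ = ε-closure({0}) = {0,1,2,6,7,8,10,12}
'a' @ 1: {3,4,13,14}
'b' @ 2: {11,12,15}  [accepting]
'a' @ 3: {13,14}
'c' @ 4: {}  — state set empty
rest 'baacba' ignored (set empty)
end set {} — state 11 not in

Answer: REJECT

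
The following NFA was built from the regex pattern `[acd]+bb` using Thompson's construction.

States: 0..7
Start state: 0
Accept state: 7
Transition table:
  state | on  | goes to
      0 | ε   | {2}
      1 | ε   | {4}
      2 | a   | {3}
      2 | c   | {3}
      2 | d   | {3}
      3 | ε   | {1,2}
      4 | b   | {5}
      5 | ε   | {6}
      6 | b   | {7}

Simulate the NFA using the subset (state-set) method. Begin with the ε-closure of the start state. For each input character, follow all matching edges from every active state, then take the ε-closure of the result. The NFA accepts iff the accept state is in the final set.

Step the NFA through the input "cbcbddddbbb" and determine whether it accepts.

Answer: REJECT

Derivation:
S₀ = ε-closure({0}) = {0,2}
'c' @ 1: {1,2,3,4}
'b' @ 2: {5,6}
'c' @ 3: {}  — state set empty
rest 'bddddbbb' ignored (set empty)
final: {}; accept 7 not in set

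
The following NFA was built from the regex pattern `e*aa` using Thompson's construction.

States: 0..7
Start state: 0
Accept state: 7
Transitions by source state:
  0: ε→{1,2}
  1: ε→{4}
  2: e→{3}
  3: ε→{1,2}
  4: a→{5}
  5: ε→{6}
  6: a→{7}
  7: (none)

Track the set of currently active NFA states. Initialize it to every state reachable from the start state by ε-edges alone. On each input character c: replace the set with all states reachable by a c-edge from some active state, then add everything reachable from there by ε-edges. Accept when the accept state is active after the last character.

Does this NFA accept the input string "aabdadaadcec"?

Answer: REJECT

Steps:
start: ε-closure({0}) = {0,1,2,4}
'a' @ 1: {5,6}
'a' @ 2: {7}  ✓accept
'b' @ 3: {}  — no active states
rest 'dadaadcec' ignored (set empty)
after full input: {}  (accept=7 not in)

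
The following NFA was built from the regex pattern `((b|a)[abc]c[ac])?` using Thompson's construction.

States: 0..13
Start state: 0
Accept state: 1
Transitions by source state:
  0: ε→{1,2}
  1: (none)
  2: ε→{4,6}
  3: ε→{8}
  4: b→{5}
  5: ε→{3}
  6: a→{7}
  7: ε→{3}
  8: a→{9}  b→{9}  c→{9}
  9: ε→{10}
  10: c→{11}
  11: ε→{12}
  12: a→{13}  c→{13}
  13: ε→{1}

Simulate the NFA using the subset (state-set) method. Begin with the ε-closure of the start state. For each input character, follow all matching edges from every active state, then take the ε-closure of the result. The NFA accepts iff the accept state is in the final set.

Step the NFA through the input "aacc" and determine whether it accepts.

initial (ε-close {0}): {0,1,2,4,6}
'a' @ 1: {3,7,8}
'a' @ 2: {9,10}
'c' @ 3: {11,12}
'c' @ 4: {1,13}  ✓accept
final: {1,13}; accept 1 in set

Answer: ACCEPT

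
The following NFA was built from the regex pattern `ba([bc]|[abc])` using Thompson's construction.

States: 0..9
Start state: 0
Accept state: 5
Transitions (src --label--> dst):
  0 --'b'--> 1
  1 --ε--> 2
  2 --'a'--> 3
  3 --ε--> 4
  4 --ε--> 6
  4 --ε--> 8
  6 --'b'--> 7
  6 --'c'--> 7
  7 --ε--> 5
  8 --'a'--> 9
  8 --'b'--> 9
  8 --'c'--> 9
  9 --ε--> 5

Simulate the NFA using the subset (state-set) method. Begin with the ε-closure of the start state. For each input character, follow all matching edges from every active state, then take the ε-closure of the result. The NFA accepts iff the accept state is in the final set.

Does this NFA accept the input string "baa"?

Answer: ACCEPT

Derivation:
S₀ = ε-closure({0}) = {0}
'b' @ 1: {1,2}
'a' @ 2: {3,4,6,8}
'a' @ 3: {5,9}  [accepting]
end set {5,9} — state 5 in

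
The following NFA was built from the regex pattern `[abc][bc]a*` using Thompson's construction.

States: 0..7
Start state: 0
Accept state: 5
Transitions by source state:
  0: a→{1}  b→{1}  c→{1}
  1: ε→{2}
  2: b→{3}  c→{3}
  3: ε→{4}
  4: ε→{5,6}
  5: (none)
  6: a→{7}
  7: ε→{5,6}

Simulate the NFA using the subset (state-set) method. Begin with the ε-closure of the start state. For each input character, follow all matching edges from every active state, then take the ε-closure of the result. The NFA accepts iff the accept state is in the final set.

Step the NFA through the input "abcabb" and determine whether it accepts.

S₀ = ε-closure({0}) = {0}
'a' @ 1: {1,2}
'b' @ 2: {3,4,5,6}  (accept∈set)
'c' @ 3: {}  — dead — no transitions
rest 'abb' ignored (set empty)
after full input: {}  (accept=5 not in)

Answer: REJECT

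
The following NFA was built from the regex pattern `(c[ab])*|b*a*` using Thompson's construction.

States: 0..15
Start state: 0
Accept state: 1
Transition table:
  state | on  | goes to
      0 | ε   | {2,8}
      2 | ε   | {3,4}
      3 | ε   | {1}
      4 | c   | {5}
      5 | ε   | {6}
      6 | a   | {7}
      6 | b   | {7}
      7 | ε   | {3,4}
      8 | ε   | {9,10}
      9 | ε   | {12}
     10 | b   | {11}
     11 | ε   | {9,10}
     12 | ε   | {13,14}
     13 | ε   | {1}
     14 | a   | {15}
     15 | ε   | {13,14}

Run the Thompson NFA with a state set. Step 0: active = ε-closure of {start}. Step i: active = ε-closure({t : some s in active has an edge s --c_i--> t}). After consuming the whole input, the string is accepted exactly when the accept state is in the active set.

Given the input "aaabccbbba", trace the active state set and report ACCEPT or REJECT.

Answer: REJECT

Steps:
start: ε-closure({0}) = {0,1,2,3,4,8,9,10,12,13,14}
'a' @ 1: {1,13,14,15}  ✓accept
'a' @ 2: {1,13,14,15}  ✓accept
'a' @ 3: {1,13,14,15}  ✓accept
'b' @ 4: {}  — dead — no transitions
rest 'ccbbba' ignored (set empty)
final: {}; accept 1 not in set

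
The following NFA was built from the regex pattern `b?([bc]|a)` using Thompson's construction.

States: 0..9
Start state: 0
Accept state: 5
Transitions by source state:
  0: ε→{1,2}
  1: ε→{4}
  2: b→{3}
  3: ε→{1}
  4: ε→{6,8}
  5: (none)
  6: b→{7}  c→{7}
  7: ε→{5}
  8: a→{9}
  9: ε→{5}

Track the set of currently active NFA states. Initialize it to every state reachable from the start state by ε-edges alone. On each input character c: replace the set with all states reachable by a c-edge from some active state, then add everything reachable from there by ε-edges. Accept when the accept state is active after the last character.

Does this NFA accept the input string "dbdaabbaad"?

Answer: REJECT

Steps:
S₀ = ε-closure({0}) = {0,1,2,4,6,8}
'd' @ 1: {}  — dead — no transitions
rest 'bdaabbaad' ignored (set empty)
final: {}; accept 5 not in set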